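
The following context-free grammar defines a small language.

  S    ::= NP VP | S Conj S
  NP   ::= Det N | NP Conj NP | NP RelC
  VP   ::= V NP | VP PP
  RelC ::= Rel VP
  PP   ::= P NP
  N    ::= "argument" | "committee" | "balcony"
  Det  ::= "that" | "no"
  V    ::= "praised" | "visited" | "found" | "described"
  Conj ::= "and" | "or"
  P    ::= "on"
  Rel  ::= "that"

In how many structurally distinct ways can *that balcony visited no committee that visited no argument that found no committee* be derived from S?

2

The two bracketings:
[S [NP [Det that] [N balcony]] [VP [V visited] [NP [NP [Det no] [N committee]] [RelC [Rel that] [VP [V visited] [NP [NP [Det no] [N argument]] [RelC [Rel that] [VP [V found] [NP [Det no] [N committee]]]]]]]]]]
[S [NP [Det that] [N balcony]] [VP [V visited] [NP [NP [NP [Det no] [N committee]] [RelC [Rel that] [VP [V visited] [NP [Det no] [N argument]]]]] [RelC [Rel that] [VP [V found] [NP [Det no] [N committee]]]]]]]
The trees differ in how a recursive rule is bracketed over the same span.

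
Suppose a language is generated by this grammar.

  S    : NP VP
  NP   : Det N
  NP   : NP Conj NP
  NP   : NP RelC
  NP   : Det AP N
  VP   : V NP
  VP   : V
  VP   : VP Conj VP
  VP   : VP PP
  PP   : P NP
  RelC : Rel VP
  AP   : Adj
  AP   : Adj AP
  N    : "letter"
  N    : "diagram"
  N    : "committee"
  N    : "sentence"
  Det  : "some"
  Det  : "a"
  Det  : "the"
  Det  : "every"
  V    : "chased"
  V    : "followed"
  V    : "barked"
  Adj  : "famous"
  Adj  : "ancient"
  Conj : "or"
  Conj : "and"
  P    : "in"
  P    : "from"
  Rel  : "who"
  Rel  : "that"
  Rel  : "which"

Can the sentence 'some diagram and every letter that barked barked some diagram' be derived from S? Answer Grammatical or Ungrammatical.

S
  NP
    NP
      Det: some
      N: diagram
    Conj: and
    NP
      NP
        Det: every
        N: letter
      RelC
        Rel: that
        VP
          V: barked
  VP
    V: barked
    NP
      Det: some
      N: diagram
Every word is introduced by a lexical rule and the phrasal rules combine the resulting categories into a single S.

Grammatical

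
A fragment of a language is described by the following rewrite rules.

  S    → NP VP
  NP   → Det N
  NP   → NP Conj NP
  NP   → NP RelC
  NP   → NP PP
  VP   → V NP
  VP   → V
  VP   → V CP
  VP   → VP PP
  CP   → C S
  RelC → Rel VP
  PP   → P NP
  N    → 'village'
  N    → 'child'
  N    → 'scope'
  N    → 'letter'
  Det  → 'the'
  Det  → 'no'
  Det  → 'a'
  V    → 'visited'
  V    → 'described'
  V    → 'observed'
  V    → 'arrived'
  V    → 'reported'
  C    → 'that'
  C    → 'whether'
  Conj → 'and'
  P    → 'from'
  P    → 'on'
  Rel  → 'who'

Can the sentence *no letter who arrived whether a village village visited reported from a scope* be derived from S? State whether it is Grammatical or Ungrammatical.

An N word can never sit immediately before an N word in any string this grammar generates, so the substring 'village village' rules out a derivation.

Ungrammatical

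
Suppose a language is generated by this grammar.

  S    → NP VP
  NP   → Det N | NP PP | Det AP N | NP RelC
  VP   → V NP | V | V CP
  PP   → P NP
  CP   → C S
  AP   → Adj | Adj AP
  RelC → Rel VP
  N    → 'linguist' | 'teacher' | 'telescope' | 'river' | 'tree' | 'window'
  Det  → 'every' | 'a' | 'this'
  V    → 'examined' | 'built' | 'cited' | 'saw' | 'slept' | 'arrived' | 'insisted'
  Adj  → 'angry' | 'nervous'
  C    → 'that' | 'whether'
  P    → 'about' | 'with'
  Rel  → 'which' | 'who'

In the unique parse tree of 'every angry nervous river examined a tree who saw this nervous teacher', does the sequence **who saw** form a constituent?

[S [NP [Det every] [AP [Adj angry] [AP [Adj nervous]]] [N river]] [VP [V examined] [NP [NP [Det a] [N tree]] [RelC [Rel who] [VP [V saw] [NP [Det this] [AP [Adj nervous]] [N teacher]]]]]]]
The smallest constituent containing 'who saw' is the RelC spanning 'who saw this nervous teacher'; no single node in the tree dominates exactly the given words.

No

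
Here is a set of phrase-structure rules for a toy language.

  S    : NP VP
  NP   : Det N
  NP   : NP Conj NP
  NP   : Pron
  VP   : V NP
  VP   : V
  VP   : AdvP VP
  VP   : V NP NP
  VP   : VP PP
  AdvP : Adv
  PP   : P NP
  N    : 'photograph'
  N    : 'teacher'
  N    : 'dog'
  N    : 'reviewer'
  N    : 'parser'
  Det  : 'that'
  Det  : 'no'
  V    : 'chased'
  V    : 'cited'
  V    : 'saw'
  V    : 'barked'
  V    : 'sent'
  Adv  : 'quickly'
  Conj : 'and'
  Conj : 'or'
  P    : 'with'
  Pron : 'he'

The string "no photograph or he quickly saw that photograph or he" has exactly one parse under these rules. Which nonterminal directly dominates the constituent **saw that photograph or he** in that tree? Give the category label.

S
  NP
    NP
      Det: no
      N: photograph
    Conj: or
    NP
      Pron: he
  VP
    AdvP
      Adv: quickly
    VP
      V: saw
      NP
        NP
          Det: that
          N: photograph
        Conj: or
        NP
          Pron: he
The span 'saw that photograph or he' is the VP node built by VP → V NP.
Its mother is the VP built by VP → AdvP VP.

VP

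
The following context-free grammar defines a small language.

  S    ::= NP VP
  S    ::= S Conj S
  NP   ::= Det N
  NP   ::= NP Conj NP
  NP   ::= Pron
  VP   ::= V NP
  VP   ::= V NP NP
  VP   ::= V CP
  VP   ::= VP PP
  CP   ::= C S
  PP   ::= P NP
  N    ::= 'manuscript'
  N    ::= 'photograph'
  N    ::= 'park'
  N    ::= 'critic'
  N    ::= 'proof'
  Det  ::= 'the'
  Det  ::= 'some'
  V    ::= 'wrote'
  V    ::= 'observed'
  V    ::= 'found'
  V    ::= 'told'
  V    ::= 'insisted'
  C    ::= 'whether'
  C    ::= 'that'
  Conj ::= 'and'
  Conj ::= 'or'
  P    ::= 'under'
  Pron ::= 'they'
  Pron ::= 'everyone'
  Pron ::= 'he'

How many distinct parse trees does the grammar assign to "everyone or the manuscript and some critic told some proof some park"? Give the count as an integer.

2

The two bracketings:
[S [NP [NP [Pron everyone]] [Conj or] [NP [NP [Det the] [N manuscript]] [Conj and] [NP [Det some] [N critic]]]] [VP [V told] [NP [Det some] [N proof]] [NP [Det some] [N park]]]]
[S [NP [NP [NP [Pron everyone]] [Conj or] [NP [Det the] [N manuscript]]] [Conj and] [NP [Det some] [N critic]]] [VP [V told] [NP [Det some] [N proof]] [NP [Det some] [N park]]]]
The trees differ in how a recursive rule is bracketed over the same span.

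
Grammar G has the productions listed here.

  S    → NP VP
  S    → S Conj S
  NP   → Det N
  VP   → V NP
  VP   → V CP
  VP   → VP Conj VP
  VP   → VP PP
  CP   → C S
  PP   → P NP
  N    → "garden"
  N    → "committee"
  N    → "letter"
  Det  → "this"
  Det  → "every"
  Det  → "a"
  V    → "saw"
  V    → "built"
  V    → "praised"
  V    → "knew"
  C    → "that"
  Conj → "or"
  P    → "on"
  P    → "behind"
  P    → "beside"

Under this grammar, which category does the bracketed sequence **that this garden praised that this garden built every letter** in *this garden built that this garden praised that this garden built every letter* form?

CP

S
  NP
    Det: this
    N: garden
  VP
    V: built
    CP
      C: that
      S
        NP
          Det: this
          N: garden
        VP
          V: praised
          CP
            C: that
            S
              NP
                Det: this
                N: garden
              VP
                V: built
                NP
                  Det: every
                  N: letter
The span 'that this garden praised that this garden built every letter' is the CP node built by CP → C S.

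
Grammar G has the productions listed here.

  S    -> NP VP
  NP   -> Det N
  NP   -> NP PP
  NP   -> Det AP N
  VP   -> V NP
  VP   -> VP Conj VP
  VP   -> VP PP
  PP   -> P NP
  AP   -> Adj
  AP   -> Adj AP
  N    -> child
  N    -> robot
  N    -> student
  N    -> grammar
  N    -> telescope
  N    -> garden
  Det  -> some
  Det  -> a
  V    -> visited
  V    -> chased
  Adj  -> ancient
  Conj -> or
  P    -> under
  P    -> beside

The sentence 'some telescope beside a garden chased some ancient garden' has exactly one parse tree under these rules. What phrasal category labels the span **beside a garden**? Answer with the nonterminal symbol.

PP

[S [NP [NP [Det some] [N telescope]] [PP [P beside] [NP [Det a] [N garden]]]] [VP [V chased] [NP [Det some] [AP [Adj ancient]] [N garden]]]]
The span 'beside a garden' is the PP node built by PP → P NP.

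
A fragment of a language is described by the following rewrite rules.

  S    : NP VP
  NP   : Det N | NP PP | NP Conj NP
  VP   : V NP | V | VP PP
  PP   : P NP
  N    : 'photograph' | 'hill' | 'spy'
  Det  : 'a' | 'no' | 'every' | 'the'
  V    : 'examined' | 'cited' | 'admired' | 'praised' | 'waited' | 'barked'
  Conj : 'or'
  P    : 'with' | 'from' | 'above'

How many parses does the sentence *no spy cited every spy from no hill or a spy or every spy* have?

Two of the 7 distinct bracketings:
[S [NP [Det no] [N spy]] [VP [V cited] [NP [NP [Det every] [N spy]] [PP [P from] [NP [NP [Det no] [N hill]] [Conj or] [NP [NP [Det a] [N spy]] [Conj or] [NP [Det every] [N spy]]]]]]]]
[S [NP [Det no] [N spy]] [VP [V cited] [NP [NP [Det every] [N spy]] [PP [P from] [NP [NP [NP [Det no] [N hill]] [Conj or] [NP [Det a] [N spy]]] [Conj or] [NP [Det every] [N spy]]]]]]]
The trees differ in how a recursive rule is bracketed over the same span.

7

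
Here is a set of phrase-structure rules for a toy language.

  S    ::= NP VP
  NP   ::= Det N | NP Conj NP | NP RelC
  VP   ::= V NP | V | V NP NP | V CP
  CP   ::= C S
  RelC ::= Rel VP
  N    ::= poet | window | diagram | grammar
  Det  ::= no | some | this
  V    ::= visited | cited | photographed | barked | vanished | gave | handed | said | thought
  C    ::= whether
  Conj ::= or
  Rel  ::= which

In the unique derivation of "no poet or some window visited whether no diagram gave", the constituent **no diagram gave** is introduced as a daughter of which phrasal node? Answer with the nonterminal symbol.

S
  NP
    NP
      Det: no
      N: poet
    Conj: or
    NP
      Det: some
      N: window
  VP
    V: visited
    CP
      C: whether
      S
        NP
          Det: no
          N: diagram
        VP
          V: gave
The span 'no diagram gave' is the S node built by S → NP VP.
Its mother is the CP built by CP → C S.

CP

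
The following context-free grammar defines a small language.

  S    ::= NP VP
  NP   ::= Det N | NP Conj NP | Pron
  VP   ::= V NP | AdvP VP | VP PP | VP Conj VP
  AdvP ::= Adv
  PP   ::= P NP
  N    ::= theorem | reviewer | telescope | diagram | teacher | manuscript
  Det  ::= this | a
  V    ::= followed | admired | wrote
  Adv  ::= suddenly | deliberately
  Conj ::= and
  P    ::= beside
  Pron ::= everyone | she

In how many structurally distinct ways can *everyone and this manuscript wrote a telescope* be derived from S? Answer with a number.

[S [NP [NP [Pron everyone]] [Conj and] [NP [Det this] [N manuscript]]] [VP [V wrote] [NP [Det a] [N telescope]]]]
No rule offers an alternative attachment or grouping for any span, so this is the only derivation.

1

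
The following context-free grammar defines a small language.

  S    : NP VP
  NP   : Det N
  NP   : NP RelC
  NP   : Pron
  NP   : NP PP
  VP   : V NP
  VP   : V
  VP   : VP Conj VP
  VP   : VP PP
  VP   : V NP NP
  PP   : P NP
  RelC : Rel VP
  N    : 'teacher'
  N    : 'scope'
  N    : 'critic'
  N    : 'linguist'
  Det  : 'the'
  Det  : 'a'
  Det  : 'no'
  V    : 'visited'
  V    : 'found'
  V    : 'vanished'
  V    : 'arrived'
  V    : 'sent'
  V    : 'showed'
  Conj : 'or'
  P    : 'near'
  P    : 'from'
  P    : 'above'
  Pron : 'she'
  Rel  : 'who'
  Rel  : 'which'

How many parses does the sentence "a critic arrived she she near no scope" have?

2

The two bracketings:
[S [NP [Det a] [N critic]] [VP [VP [V arrived] [NP [Pron she]] [NP [Pron she]]] [PP [P near] [NP [Det no] [N scope]]]]]
[S [NP [Det a] [N critic]] [VP [V arrived] [NP [Pron she]] [NP [NP [Pron she]] [PP [P near] [NP [Det no] [N scope]]]]]]
The difference turns on whether NP → NP PP is used at the relevant span, versus an alternative expansion of NP.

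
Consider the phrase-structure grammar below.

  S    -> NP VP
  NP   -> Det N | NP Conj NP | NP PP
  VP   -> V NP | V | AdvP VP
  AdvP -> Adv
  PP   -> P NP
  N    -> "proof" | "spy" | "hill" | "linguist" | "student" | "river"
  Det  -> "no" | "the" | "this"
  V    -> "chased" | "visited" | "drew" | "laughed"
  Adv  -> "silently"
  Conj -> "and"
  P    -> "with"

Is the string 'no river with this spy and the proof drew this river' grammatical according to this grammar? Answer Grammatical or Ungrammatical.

Grammatical

S
  NP
    NP
      NP
        Det: no
        N: river
      PP
        P: with
        NP
          Det: this
          N: spy
    Conj: and
    NP
      Det: the
      N: proof
  VP
    V: drew
    NP
      Det: this
      N: river
Each bracket corresponds to one application of a listed rule, so the string is derivable from S.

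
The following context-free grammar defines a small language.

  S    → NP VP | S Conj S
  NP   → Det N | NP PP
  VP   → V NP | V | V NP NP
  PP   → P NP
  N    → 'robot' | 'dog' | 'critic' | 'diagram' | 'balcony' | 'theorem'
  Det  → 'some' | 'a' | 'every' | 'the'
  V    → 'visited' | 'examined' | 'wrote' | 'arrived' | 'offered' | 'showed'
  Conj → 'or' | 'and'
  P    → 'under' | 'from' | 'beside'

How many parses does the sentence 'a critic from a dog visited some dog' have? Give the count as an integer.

[S [NP [NP [Det a] [N critic]] [PP [P from] [NP [Det a] [N dog]]]] [VP [V visited] [NP [Det some] [N dog]]]]
No rule offers an alternative attachment or grouping for any span, so this is the only derivation.

1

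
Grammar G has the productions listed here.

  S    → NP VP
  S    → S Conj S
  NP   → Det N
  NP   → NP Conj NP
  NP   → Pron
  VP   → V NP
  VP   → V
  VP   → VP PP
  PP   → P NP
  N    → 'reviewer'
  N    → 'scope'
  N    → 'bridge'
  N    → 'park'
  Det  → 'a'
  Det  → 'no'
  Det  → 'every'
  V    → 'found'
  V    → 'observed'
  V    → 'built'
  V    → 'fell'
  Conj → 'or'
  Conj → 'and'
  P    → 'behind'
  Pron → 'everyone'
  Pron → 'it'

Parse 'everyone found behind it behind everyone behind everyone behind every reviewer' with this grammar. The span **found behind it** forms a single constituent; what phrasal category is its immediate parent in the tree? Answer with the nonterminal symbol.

S
  NP
    Pron: everyone
  VP
    VP
      VP
        VP
          VP
            V: found
          PP
            P: behind
            NP
              Pron: it
        PP
          P: behind
          NP
            Pron: everyone
      PP
        P: behind
        NP
          Pron: everyone
    PP
      P: behind
      NP
        Det: every
        N: reviewer
The span 'found behind it' is the VP node built by VP → VP PP.
Its mother is the VP built by VP → VP PP.

VP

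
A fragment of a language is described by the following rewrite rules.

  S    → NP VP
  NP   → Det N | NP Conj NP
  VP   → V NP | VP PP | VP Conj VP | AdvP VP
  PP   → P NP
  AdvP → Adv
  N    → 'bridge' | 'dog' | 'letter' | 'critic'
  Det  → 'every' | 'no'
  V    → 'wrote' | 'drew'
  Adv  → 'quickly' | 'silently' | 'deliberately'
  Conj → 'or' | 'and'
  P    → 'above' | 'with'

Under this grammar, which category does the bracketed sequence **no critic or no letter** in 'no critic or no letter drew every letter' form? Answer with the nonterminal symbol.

[S [NP [NP [Det no] [N critic]] [Conj or] [NP [Det no] [N letter]]] [VP [V drew] [NP [Det every] [N letter]]]]
The span 'no critic or no letter' is the NP node built by NP → NP Conj NP.

NP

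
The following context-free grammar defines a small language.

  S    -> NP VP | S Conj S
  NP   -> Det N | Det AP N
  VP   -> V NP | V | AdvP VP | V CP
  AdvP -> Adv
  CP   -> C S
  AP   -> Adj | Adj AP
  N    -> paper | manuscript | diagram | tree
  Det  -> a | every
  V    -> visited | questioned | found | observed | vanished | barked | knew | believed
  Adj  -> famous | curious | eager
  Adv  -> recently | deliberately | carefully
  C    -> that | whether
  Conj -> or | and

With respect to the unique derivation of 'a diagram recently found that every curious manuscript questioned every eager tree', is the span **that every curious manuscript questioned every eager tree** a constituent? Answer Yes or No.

Yes

[S [NP [Det a] [N diagram]] [VP [AdvP [Adv recently]] [VP [V found] [CP [C that] [S [NP [Det every] [AP [Adj curious]] [N manuscript]] [VP [V questioned] [NP [Det every] [AP [Adj eager]] [N tree]]]]]]]]
The words 'that every curious manuscript questioned every eager tree' are exhaustively dominated by a single CP node (built by CP → C S), so they form a constituent.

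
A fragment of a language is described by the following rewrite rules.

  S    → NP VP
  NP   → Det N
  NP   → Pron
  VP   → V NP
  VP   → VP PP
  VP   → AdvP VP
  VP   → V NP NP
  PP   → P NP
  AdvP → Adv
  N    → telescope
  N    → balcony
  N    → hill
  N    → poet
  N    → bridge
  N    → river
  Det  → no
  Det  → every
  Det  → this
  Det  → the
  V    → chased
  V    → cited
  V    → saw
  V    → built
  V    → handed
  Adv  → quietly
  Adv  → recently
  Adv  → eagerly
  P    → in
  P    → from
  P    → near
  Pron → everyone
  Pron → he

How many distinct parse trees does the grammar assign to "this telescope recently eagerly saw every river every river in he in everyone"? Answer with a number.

Two of the 6 distinct bracketings:
[S [NP [Det this] [N telescope]] [VP [VP [VP [AdvP [Adv recently]] [VP [AdvP [Adv eagerly]] [VP [V saw] [NP [Det every] [N river]] [NP [Det every] [N river]]]]] [PP [P in] [NP [Pron he]]]] [PP [P in] [NP [Pron everyone]]]]]
[S [NP [Det this] [N telescope]] [VP [VP [AdvP [Adv recently]] [VP [VP [AdvP [Adv eagerly]] [VP [V saw] [NP [Det every] [N river]] [NP [Det every] [N river]]]] [PP [P in] [NP [Pron he]]]]] [PP [P in] [NP [Pron everyone]]]]]
The trees differ in how a recursive rule is bracketed over the same span.

6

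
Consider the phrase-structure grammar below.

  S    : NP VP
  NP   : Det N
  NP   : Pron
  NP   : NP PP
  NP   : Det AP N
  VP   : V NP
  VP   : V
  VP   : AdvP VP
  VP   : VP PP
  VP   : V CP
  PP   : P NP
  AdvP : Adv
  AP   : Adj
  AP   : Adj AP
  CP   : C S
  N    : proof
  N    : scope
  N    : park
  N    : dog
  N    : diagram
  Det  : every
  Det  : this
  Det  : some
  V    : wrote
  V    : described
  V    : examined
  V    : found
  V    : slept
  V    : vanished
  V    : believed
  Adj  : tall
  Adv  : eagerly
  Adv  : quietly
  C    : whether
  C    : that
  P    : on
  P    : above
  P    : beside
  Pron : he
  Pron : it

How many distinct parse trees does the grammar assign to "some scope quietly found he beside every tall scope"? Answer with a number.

3

Two of the 3 distinct bracketings:
[S [NP [Det some] [N scope]] [VP [AdvP [Adv quietly]] [VP [V found] [NP [NP [Pron he]] [PP [P beside] [NP [Det every] [AP [Adj tall]] [N scope]]]]]]]
[S [NP [Det some] [N scope]] [VP [AdvP [Adv quietly]] [VP [VP [V found] [NP [Pron he]]] [PP [P beside] [NP [Det every] [AP [Adj tall]] [N scope]]]]]]
The difference turns on whether NP → NP PP is used at the relevant span, versus an alternative expansion of NP.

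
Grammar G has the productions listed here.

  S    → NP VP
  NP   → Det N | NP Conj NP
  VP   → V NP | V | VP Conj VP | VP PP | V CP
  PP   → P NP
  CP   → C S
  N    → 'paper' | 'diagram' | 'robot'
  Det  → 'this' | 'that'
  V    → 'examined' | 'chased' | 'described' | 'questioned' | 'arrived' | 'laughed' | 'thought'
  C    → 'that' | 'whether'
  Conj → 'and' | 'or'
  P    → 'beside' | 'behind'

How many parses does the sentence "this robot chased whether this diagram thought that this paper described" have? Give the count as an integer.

1

[S [NP [Det this] [N robot]] [VP [V chased] [CP [C whether] [S [NP [Det this] [N diagram]] [VP [V thought] [CP [C that] [S [NP [Det this] [N paper]] [VP [V described]]]]]]]]]
No rule offers an alternative attachment or grouping for any span, so this is the only derivation.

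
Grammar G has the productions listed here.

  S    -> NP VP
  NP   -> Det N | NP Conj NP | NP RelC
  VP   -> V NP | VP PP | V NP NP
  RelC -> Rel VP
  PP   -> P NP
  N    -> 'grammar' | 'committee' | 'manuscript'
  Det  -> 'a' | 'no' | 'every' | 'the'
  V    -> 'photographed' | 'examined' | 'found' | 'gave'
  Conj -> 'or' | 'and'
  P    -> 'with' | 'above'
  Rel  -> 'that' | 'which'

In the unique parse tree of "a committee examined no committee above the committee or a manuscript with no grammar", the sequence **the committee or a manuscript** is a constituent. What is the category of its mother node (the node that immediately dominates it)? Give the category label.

[S [NP [Det a] [N committee]] [VP [VP [VP [V examined] [NP [Det no] [N committee]]] [PP [P above] [NP [NP [Det the] [N committee]] [Conj or] [NP [Det a] [N manuscript]]]]] [PP [P with] [NP [Det no] [N grammar]]]]]
The span 'the committee or a manuscript' is the NP node built by NP → NP Conj NP.
Its mother is the PP built by PP → P NP.

PP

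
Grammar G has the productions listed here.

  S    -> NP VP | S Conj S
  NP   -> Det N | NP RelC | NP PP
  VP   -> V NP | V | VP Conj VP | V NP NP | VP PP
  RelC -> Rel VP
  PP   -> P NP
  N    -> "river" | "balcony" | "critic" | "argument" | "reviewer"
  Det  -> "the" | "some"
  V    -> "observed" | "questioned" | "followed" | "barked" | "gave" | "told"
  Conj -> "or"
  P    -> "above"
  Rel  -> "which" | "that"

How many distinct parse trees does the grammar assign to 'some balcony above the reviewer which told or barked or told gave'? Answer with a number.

Two of the 4 distinct bracketings:
[S [NP [NP [NP [Det some] [N balcony]] [PP [P above] [NP [Det the] [N reviewer]]]] [RelC [Rel which] [VP [VP [V told]] [Conj or] [VP [VP [V barked]] [Conj or] [VP [V told]]]]]] [VP [V gave]]]
[S [NP [NP [NP [Det some] [N balcony]] [PP [P above] [NP [Det the] [N reviewer]]]] [RelC [Rel which] [VP [VP [VP [V told]] [Conj or] [VP [V barked]]] [Conj or] [VP [V told]]]]] [VP [V gave]]]
The trees differ in how a recursive rule is bracketed over the same span.

4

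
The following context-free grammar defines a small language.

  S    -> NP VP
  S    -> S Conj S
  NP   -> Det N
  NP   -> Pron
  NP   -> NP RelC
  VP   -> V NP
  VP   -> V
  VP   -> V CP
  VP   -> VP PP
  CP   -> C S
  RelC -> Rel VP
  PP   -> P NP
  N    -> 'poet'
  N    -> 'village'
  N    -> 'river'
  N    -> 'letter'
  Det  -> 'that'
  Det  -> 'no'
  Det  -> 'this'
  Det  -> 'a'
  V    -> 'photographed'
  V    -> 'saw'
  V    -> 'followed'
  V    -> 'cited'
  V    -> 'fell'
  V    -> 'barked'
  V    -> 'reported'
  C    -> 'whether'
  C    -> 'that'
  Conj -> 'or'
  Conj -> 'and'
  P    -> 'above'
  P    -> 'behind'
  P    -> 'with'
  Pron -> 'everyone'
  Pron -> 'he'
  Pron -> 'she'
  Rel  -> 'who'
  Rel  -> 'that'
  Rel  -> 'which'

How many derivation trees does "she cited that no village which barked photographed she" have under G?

1

[S [NP [Pron she]] [VP [V cited] [CP [C that] [S [NP [NP [Det no] [N village]] [RelC [Rel which] [VP [V barked]]]] [VP [V photographed] [NP [Pron she]]]]]]]
No rule offers an alternative attachment or grouping for any span, so this is the only derivation.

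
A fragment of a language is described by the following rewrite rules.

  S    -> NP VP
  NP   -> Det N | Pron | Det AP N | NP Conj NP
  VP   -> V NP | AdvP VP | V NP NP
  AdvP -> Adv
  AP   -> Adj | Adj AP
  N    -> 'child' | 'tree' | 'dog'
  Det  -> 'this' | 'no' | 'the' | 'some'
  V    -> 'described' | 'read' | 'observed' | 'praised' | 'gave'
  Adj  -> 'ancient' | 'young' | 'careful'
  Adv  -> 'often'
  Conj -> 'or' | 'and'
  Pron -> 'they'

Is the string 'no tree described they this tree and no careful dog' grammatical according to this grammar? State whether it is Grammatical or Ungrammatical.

Grammatical

S
  NP
    Det: no
    N: tree
  VP
    V: described
    NP
      Pron: they
    NP
      NP
        Det: this
        N: tree
      Conj: and
      NP
        Det: no
        AP
          Adj: careful
        N: dog
The bracketing above is licensed at every node by one of the given productions, with S at the root.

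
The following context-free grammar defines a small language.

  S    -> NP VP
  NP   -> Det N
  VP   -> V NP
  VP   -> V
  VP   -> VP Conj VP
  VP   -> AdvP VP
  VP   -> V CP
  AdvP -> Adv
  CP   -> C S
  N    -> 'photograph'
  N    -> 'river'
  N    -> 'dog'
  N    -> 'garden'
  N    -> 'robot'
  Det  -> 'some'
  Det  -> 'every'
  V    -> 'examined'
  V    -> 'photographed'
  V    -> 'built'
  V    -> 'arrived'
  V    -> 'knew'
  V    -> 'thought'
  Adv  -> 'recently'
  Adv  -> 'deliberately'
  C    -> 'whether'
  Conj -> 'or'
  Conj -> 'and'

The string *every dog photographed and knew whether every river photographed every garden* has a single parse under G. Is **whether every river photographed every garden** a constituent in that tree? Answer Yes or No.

[S [NP [Det every] [N dog]] [VP [VP [V photographed]] [Conj and] [VP [V knew] [CP [C whether] [S [NP [Det every] [N river]] [VP [V photographed] [NP [Det every] [N garden]]]]]]]]
The words 'whether every river photographed every garden' are exhaustively dominated by a single CP node (built by CP → C S), so they form a constituent.

Yes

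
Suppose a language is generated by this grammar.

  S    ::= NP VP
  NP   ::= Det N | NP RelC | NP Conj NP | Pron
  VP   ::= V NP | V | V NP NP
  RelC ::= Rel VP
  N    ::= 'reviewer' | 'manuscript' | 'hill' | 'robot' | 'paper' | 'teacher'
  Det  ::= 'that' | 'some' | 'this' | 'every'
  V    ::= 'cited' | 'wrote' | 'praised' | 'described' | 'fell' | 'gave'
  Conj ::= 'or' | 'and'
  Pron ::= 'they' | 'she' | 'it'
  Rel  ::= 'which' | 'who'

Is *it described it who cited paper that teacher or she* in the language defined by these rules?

Ungrammatical

A V word can never sit immediately before an N word in any string this grammar generates, so the substring 'cited paper' rules out a derivation.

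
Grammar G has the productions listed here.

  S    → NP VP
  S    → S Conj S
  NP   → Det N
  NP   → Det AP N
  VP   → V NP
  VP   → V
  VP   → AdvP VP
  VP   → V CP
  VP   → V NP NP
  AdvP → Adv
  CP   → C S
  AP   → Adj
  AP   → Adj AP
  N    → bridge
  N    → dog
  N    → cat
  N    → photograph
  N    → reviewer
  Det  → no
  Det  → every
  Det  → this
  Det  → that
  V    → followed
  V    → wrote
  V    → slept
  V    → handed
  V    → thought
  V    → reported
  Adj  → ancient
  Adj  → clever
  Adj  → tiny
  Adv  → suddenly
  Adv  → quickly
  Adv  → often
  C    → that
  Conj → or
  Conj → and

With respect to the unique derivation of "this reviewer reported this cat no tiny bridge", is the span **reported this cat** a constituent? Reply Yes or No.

No

[S [NP [Det this] [N reviewer]] [VP [V reported] [NP [Det this] [N cat]] [NP [Det no] [AP [Adj tiny]] [N bridge]]]]
The smallest constituent containing 'reported this cat' is the VP spanning 'reported this cat no tiny bridge'; no single node in the tree dominates exactly the given words.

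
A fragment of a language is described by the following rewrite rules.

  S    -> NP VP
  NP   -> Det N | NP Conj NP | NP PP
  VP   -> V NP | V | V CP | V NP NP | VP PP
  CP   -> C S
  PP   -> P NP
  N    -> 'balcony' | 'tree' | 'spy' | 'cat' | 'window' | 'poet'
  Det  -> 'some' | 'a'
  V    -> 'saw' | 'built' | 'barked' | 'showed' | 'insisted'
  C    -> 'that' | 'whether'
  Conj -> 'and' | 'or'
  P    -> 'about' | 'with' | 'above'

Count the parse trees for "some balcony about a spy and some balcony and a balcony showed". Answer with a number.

5

Two of the 5 distinct bracketings:
[S [NP [NP [NP [Det some] [N balcony]] [PP [P about] [NP [Det a] [N spy]]]] [Conj and] [NP [NP [Det some] [N balcony]] [Conj and] [NP [Det a] [N balcony]]]] [VP [V showed]]]
[S [NP [NP [NP [NP [Det some] [N balcony]] [PP [P about] [NP [Det a] [N spy]]]] [Conj and] [NP [Det some] [N balcony]]] [Conj and] [NP [Det a] [N balcony]]] [VP [V showed]]]
The trees differ in how a recursive rule is bracketed over the same span.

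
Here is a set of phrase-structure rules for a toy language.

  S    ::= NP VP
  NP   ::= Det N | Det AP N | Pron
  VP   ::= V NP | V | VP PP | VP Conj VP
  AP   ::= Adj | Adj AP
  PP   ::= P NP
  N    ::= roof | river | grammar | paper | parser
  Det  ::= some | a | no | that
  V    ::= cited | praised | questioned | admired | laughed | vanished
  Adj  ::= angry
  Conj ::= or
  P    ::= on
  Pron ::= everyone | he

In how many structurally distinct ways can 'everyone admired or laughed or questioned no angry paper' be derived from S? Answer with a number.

The two bracketings:
[S [NP [Pron everyone]] [VP [VP [V admired]] [Conj or] [VP [VP [V laughed]] [Conj or] [VP [V questioned] [NP [Det no] [AP [Adj angry]] [N paper]]]]]]
[S [NP [Pron everyone]] [VP [VP [VP [V admired]] [Conj or] [VP [V laughed]]] [Conj or] [VP [V questioned] [NP [Det no] [AP [Adj angry]] [N paper]]]]]
The trees differ in how a recursive rule is bracketed over the same span.

2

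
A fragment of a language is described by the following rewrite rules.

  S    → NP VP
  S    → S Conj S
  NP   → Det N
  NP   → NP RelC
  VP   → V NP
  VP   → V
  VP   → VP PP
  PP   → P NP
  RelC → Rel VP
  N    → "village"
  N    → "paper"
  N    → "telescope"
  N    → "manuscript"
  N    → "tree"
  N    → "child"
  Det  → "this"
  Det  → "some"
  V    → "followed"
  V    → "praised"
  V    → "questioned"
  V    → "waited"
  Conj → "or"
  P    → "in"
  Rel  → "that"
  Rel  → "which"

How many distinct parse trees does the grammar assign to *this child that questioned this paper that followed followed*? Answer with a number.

The two bracketings:
[S [NP [NP [Det this] [N child]] [RelC [Rel that] [VP [V questioned] [NP [NP [Det this] [N paper]] [RelC [Rel that] [VP [V followed]]]]]]] [VP [V followed]]]
[S [NP [NP [NP [Det this] [N child]] [RelC [Rel that] [VP [V questioned] [NP [Det this] [N paper]]]]] [RelC [Rel that] [VP [V followed]]]] [VP [V followed]]]
The trees differ in how a recursive rule is bracketed over the same span.

2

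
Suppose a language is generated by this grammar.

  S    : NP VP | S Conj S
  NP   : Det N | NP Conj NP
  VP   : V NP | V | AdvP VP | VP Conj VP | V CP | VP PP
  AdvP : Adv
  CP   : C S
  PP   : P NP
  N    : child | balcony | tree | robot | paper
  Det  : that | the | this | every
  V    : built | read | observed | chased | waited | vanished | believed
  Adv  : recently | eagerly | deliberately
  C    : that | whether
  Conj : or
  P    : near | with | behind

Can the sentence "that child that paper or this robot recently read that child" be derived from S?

Ungrammatical

An N word can never sit immediately before a C/Det word in any string this grammar generates, so the substring 'child that' rules out a derivation.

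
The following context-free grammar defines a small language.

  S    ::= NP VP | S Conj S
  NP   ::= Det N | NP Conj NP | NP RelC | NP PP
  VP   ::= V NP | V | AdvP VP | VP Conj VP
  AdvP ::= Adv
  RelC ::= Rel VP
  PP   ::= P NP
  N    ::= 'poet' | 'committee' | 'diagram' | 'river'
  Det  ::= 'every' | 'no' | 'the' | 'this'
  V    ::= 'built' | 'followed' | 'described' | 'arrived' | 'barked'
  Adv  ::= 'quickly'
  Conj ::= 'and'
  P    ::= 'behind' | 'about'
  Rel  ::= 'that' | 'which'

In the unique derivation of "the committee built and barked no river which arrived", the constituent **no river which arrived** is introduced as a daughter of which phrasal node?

VP

[S [NP [Det the] [N committee]] [VP [VP [V built]] [Conj and] [VP [V barked] [NP [NP [Det no] [N river]] [RelC [Rel which] [VP [V arrived]]]]]]]
The span 'no river which arrived' is the NP node built by NP → NP RelC.
Its mother is the VP built by VP → V NP.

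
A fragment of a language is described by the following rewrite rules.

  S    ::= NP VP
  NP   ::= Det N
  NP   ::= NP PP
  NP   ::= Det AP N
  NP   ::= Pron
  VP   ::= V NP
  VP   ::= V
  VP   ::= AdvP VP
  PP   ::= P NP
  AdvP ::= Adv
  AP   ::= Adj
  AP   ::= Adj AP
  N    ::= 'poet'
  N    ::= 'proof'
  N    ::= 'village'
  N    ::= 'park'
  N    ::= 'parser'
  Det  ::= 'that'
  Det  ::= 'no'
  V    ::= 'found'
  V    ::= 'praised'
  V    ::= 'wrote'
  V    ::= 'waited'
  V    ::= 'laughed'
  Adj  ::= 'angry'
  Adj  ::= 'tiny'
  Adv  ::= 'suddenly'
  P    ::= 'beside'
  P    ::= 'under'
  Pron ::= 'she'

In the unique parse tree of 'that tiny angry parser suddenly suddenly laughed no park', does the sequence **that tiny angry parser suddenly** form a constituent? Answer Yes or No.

No

[S [NP [Det that] [AP [Adj tiny] [AP [Adj angry]]] [N parser]] [VP [AdvP [Adv suddenly]] [VP [AdvP [Adv suddenly]] [VP [V laughed] [NP [Det no] [N park]]]]]]
The smallest constituent containing 'that tiny angry parser suddenly' is the S spanning 'that tiny angry parser suddenly suddenly laughed no park'; no single node in the tree dominates exactly the given words.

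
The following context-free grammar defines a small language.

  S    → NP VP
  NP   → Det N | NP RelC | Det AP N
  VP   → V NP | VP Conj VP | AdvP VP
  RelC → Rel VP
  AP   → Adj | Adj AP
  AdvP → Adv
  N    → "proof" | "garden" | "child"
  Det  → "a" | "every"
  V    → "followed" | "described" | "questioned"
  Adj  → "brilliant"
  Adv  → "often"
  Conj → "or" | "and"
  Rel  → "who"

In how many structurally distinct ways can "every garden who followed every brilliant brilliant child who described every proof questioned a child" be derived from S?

2

The two bracketings:
[S [NP [NP [Det every] [N garden]] [RelC [Rel who] [VP [V followed] [NP [NP [Det every] [AP [Adj brilliant] [AP [Adj brilliant]]] [N child]] [RelC [Rel who] [VP [V described] [NP [Det every] [N proof]]]]]]]] [VP [V questioned] [NP [Det a] [N child]]]]
[S [NP [NP [NP [Det every] [N garden]] [RelC [Rel who] [VP [V followed] [NP [Det every] [AP [Adj brilliant] [AP [Adj brilliant]]] [N child]]]]] [RelC [Rel who] [VP [V described] [NP [Det every] [N proof]]]]] [VP [V questioned] [NP [Det a] [N child]]]]
The trees differ in how a recursive rule is bracketed over the same span.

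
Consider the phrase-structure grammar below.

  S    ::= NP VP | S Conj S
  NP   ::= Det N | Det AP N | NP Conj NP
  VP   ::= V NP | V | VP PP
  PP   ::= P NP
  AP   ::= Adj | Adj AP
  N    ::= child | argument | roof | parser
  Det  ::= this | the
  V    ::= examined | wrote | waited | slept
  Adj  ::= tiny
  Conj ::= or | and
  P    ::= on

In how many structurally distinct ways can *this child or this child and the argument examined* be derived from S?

2

The two bracketings:
[S [NP [NP [Det this] [N child]] [Conj or] [NP [NP [Det this] [N child]] [Conj and] [NP [Det the] [N argument]]]] [VP [V examined]]]
[S [NP [NP [NP [Det this] [N child]] [Conj or] [NP [Det this] [N child]]] [Conj and] [NP [Det the] [N argument]]] [VP [V examined]]]
The trees differ in how a recursive rule is bracketed over the same span.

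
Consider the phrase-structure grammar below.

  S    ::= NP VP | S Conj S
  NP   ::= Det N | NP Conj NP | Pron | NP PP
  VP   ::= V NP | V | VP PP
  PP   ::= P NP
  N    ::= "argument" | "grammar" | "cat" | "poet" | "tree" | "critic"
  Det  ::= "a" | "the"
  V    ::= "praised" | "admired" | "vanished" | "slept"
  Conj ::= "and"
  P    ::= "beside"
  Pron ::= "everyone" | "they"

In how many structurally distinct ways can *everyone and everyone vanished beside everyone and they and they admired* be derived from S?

The two bracketings:
[S [S [NP [NP [Pron everyone]] [Conj and] [NP [Pron everyone]]] [VP [VP [V vanished]] [PP [P beside] [NP [Pron everyone]]]]] [Conj and] [S [NP [NP [Pron they]] [Conj and] [NP [Pron they]]] [VP [V admired]]]]
[S [S [NP [NP [Pron everyone]] [Conj and] [NP [Pron everyone]]] [VP [VP [V vanished]] [PP [P beside] [NP [NP [Pron everyone]] [Conj and] [NP [Pron they]]]]]] [Conj and] [S [NP [Pron they]] [VP [V admired]]]]
The trees differ in how a recursive rule is bracketed over the same span.

2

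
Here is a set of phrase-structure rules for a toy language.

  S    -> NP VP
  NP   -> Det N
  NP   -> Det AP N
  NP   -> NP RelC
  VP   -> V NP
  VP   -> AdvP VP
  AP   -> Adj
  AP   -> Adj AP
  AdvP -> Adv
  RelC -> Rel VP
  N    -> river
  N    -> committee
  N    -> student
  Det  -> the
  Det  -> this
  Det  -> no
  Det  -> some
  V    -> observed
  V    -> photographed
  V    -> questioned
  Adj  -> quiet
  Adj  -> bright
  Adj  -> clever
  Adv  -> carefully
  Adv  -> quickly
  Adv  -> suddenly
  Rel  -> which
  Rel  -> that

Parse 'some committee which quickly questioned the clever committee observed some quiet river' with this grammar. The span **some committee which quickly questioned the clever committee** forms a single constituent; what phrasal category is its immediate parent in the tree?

S

[S [NP [NP [Det some] [N committee]] [RelC [Rel which] [VP [AdvP [Adv quickly]] [VP [V questioned] [NP [Det the] [AP [Adj clever]] [N committee]]]]]] [VP [V observed] [NP [Det some] [AP [Adj quiet]] [N river]]]]
The span 'some committee which quickly questioned the clever committee' is the NP node built by NP → NP RelC.
Its mother is the S built by S → NP VP.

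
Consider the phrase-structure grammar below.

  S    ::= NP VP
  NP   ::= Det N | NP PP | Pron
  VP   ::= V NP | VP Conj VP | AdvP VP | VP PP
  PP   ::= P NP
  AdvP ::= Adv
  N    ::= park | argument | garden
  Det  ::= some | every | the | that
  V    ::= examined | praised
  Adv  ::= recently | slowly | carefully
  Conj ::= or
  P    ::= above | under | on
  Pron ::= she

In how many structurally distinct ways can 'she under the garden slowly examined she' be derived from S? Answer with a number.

1

[S [NP [NP [Pron she]] [PP [P under] [NP [Det the] [N garden]]]] [VP [AdvP [Adv slowly]] [VP [V examined] [NP [Pron she]]]]]
No rule offers an alternative attachment or grouping for any span, so this is the only derivation.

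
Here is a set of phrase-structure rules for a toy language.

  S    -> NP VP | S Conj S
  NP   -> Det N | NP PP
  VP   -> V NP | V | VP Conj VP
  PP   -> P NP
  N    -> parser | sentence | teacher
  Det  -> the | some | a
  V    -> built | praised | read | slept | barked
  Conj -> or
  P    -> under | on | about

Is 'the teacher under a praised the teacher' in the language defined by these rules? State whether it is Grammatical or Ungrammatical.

A Det word can never sit immediately before a V word in any string this grammar generates, so the substring 'a praised' rules out a derivation.

Ungrammatical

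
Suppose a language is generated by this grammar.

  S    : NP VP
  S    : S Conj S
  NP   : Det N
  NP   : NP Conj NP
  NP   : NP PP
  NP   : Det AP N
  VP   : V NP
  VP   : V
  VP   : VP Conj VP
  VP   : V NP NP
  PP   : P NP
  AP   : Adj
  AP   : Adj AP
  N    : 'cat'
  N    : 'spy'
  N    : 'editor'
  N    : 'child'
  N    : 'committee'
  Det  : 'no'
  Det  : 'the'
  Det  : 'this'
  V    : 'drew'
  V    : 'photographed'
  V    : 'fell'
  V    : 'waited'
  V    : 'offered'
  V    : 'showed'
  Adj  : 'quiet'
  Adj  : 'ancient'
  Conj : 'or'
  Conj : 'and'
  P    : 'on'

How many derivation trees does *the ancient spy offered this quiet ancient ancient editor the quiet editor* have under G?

[S [NP [Det the] [AP [Adj ancient]] [N spy]] [VP [V offered] [NP [Det this] [AP [Adj quiet] [AP [Adj ancient] [AP [Adj ancient]]]] [N editor]] [NP [Det the] [AP [Adj quiet]] [N editor]]]]
No rule offers an alternative attachment or grouping for any span, so this is the only derivation.

1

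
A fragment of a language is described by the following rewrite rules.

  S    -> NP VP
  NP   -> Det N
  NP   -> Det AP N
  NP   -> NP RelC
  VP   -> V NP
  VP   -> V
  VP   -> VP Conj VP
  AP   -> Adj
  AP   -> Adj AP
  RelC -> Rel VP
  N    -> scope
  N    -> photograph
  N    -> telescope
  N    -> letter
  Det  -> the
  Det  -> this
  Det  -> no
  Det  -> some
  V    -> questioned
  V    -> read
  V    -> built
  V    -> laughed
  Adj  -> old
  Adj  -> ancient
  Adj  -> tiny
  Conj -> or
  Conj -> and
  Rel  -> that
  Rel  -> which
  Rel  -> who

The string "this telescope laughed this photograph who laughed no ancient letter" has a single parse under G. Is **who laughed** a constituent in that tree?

[S [NP [Det this] [N telescope]] [VP [V laughed] [NP [NP [Det this] [N photograph]] [RelC [Rel who] [VP [V laughed] [NP [Det no] [AP [Adj ancient]] [N letter]]]]]]]
The smallest constituent containing 'who laughed' is the RelC spanning 'who laughed no ancient letter'; no single node in the tree dominates exactly the given words.

No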